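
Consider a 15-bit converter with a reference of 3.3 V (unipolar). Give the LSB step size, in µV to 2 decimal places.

Full-scale span = 3.3 V.
LSB = 3.3 / 2^15 = 3.3 / 32768 = 0.000100708 V = 100.71 µV.

100.71 µV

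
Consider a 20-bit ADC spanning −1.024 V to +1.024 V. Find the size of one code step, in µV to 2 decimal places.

1.95 µV

Full-scale span = 2.048 V.
LSB = 2.048 / 2^20 = 2.048 / 1048576 = 1.95313e-06 V = 1.95 µV.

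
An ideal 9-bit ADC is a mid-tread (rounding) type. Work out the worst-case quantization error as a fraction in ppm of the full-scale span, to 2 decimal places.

976.56 ppm

Rounding → worst-case error = ½ LSB = V_FS/2^10, so 1e+06/1024 = 976.562 ppm of full scale.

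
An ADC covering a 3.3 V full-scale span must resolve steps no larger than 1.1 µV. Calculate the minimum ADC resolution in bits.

22 bits

Number of steps required ≥ 3.3 V / 1.1 µV = 3000000.00.
Need 2^N ≥ 3000000.00; 2^21 = 2097152, 2^22 = 4194304.
Minimum N = 22.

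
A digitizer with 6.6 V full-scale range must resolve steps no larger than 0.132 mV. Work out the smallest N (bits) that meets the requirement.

Number of steps required ≥ 6.6 V / 0.132 mV = 50000.00.
Need 2^N ≥ 50000.00; 2^15 = 32768, 2^16 = 65536.
Minimum N = 16.

16 bits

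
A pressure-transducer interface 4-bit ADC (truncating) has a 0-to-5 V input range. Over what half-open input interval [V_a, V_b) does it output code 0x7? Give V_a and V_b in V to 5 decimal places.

LSB = 5/2^4 = 312.500 mV.
Code 0x7 = 7 decimal.
V_a = V_low + 7·LSB = 2.1875 V; V_b = V_low + 8·LSB = 2.5 V.

[2.18750 V, 2.50000 V)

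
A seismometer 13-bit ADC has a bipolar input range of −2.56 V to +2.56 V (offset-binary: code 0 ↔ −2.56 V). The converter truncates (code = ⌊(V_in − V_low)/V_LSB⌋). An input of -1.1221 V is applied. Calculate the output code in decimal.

With 8192 levels over 5.12 V, one step is 0.625 mV.
(V_in − V_low)/LSB = (-1.1221 − (−2.56)) / 0.000625 = 2300.640.
Floor → code 2300.

code 2300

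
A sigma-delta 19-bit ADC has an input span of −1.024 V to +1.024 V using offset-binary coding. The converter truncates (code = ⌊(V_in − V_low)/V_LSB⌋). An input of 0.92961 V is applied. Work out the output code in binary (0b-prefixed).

code 0b1111010000110011100 (decimal 500124)

Full-scale span = 2.048 V; LSB = 2.048/2^19 = 3.91 µV.
(0.92961 − (−1.024)) / 3.90625e-06 = 500124.160 LSBs.
So the output code is 500124.
In binary (0b-prefixed): 0b1111010000110011100.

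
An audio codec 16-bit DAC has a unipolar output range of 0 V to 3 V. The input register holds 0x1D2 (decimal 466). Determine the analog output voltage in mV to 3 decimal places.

21.332 mV

LSB = 3 V / 2^16 = 45.78 µV.
Code 0x1D2 = 466 decimal.
V_out = 0 + 466 × 4.57764e-05 V = 0.0213318 V.
= 21.332 mV.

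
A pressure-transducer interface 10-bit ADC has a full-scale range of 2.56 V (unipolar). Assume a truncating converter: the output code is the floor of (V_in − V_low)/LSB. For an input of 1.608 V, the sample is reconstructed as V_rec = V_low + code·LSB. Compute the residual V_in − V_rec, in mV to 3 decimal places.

0.500 mV

One LSB is 2.56 V / 1024 = 2.500 mV.
Scaled input = 643.2000 LSBs, so code = 643.
Code 643 maps back to 0 + 643×0.0025 V = 1.6075 V.
Difference: 0.0005 V → 0.500 mV.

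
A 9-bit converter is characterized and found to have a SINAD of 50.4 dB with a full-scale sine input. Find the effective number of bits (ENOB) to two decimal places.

8.08 bits

ENOB = (SINAD − 1.76) / 6.02 = (50.4 − 1.76)/6.02 = 8.080.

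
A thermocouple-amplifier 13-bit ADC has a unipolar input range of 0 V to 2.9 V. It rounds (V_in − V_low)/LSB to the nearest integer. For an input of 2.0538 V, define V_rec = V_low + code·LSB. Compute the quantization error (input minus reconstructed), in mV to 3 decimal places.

-0.131 mV

One LSB is 2.9 V / 8192 = 354.00 µV.
Scaled input = 5801.6309 LSBs, so code = 5802.
Code 5802 maps back to 0 + 5802×0.000354004 V = 2.0539307 V.
Difference: -0.000130664 V → -0.131 mV.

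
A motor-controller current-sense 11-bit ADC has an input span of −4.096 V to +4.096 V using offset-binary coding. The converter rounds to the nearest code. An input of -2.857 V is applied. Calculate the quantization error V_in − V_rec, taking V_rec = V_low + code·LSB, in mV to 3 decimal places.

-1.000 mV

One LSB is 8.192 V / 2048 = 4.000 mV.
(-2.857 − (−4.096))/0.004 = 309.7500; round gives code 310.
Code 310 maps back to (−4.096) + 310×0.004 V = -2.856 V.
V_in − V_rec = -0.001 V = -1.000 mV.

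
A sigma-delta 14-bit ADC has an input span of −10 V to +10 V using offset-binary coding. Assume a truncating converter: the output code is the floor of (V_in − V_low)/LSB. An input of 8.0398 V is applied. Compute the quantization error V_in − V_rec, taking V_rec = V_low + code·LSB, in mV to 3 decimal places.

Step size: 20 V ÷ 2^14 = 1.221 mV.
(V_in − V_low)/LSB = (8.0398 − (−10))/0.0012207 = 14778.2042 → code 14778 (floor).
Reconstructed: 8.0395508 V.
V_in − V_rec = 0.000249219 V = 0.249 mV.

0.249 mV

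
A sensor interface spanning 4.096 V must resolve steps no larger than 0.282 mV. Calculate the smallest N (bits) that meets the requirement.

Number of steps required ≥ 4.096 V / 0.282 mV = 14524.82.
Need 2^N ≥ 14524.82; 2^13 = 8192, 2^14 = 16384.
Minimum N = 14.

14 bits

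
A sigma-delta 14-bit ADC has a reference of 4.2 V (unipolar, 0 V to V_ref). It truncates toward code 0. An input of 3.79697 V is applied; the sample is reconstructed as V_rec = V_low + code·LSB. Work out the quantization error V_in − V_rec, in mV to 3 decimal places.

LSB = 4.2/2^14 = 256.35 µV.
(V_in − V_low)/LSB = (3.79697 − 0)/0.000256348 = 14811.7992 → code 14811 (floor).
Code 14811 maps back to 0 + 14811×0.000256348 V = 3.7967651 V.
Difference: 0.000204863 V → 0.205 mV.

0.205 mV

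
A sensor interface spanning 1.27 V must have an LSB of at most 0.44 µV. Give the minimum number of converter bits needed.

Number of steps required ≥ 1.27 V / 0.44 µV = 2886363.64.
Need 2^N ≥ 2886363.64; 2^21 = 2097152, 2^22 = 4194304.
Minimum N = 22.

22 bits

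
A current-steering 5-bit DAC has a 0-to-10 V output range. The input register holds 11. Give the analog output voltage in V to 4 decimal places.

LSB = 10 V / 2^5 = 312.500 mV.
V_out = 0 + 11 × 0.3125 V = 3.4375 V.

3.4375 V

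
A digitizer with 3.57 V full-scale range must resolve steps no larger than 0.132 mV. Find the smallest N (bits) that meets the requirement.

Number of steps required ≥ 3.57 V / 0.132 mV = 27045.45.
Need 2^N ≥ 27045.45; 2^14 = 16384, 2^15 = 32768.
Minimum N = 15.

15 bits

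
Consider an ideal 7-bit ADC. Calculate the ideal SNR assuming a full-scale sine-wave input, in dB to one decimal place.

43.9 dB

SNR ≈ 6.02·N + 1.76 dB = 6.02·7 + 1.76 = 43.90 dB.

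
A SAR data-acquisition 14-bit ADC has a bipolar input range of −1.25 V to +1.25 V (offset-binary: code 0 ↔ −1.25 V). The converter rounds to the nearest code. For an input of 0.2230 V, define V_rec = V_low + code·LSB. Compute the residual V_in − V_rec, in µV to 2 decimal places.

69.09 µV

One LSB is 2.5 V / 16384 = 152.59 µV.
(V_in − V_low)/LSB = (0.2230 − (−1.25))/0.000152588 = 9653.4528 → code 9653 (round).
Reconstructed: 0.22293091 V.
Difference: 6.90918e-05 V → 69.09 µV.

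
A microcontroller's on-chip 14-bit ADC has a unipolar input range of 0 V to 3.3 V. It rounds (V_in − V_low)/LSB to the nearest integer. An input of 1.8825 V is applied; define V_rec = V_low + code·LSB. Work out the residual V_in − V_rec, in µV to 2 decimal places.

One LSB is 3.3 V / 16384 = 201.42 µV.
Scaled input = 9346.3273 LSBs, so code = 9346.
V_rec = 0 + 9346·0.000201416 = 1.8824341 V.
V_in − V_rec = 6.5918e-05 V = 65.92 µV.

65.92 µV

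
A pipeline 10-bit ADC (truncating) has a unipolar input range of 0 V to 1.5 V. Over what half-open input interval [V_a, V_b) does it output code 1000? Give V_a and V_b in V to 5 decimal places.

[1.46484 V, 1.46631 V)

LSB = 1.5/2^10 = 1.465 mV.
V_a = V_low + 1000·LSB = 1.46484 V; V_b = V_low + 1001·LSB = 1.46631 V.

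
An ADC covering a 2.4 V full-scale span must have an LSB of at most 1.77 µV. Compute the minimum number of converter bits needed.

Number of steps required ≥ 2.4 V / 1.77 µV = 1355932.20.
Need 2^N ≥ 1355932.20; 2^20 = 1048576, 2^21 = 2097152.
Minimum N = 21.

21 bits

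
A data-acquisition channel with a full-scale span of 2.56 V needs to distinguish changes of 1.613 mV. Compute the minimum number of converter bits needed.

11 bits

Number of steps required ≥ 2.56 V / 1.613 mV = 1587.10.
Need 2^N ≥ 1587.10; 2^10 = 1024, 2^11 = 2048.
Minimum N = 11.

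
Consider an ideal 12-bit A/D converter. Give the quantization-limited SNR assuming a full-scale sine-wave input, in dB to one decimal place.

74.0 dB

SNR ≈ 6.02·N + 1.76 dB = 6.02·12 + 1.76 = 74.00 dB.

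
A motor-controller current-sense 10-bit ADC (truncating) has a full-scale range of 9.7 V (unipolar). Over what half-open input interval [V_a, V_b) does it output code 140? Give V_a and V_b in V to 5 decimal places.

[1.32617 V, 1.33564 V)

LSB = 9.7/2^10 = 9.473 mV.
V_a = V_low + 140·LSB = 1.32617 V; V_b = V_low + 141·LSB = 1.33564 V.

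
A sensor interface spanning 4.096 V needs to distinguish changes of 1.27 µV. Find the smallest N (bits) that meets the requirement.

Number of steps required ≥ 4.096 V / 1.27 µV = 3225196.85.
Need 2^N ≥ 3225196.85; 2^21 = 2097152, 2^22 = 4194304.
Minimum N = 22.

22 bits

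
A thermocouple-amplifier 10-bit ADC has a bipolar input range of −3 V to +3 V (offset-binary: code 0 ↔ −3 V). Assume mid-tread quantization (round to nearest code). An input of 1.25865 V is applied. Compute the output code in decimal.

With 1024 levels over 6 V, one step is 5.859 mV.
(V_in − V_low)/LSB = (1.25865 − (−3)) / 0.00585938 = 726.810.
So the output code is 727.

code 727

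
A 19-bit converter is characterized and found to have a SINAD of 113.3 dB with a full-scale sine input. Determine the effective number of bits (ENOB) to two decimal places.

18.53 bits

ENOB = (SINAD − 1.76) / 6.02 = (113.3 − 1.76)/6.02 = 18.528.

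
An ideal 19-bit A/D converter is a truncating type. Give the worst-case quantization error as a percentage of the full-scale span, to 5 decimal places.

0.00019 %

Truncating → worst-case error = 1 LSB = V_FS/2^19, so 100/524288 = 0.000190735 % of full scale.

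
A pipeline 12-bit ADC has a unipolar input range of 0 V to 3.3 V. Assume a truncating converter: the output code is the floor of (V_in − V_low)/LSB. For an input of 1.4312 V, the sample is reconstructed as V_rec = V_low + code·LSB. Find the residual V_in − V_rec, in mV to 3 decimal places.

0.341 mV

LSB = 3.3/2^12 = 0.806 mV.
(V_in − V_low)/LSB = (1.4312 − 0)/0.000805664 = 1776.4228 → code 1776 (floor).
Reconstructed: 1.4308594 V.
Error = 1.4312 − 1.4308594 = 0.000340625 V = 0.341 mV.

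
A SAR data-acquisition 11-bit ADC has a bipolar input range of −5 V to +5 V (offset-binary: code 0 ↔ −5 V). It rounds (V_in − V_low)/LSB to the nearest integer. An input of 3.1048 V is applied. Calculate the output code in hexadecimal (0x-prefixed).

code 0x67C (decimal 1660)

With 2048 levels over 10 V, one step is 4.883 mV.
(3.1048 − (−5)) / 0.00488281 = 1659.863 LSBs.
Round → code 1660.
In hexadecimal (0x-prefixed): 0x67C.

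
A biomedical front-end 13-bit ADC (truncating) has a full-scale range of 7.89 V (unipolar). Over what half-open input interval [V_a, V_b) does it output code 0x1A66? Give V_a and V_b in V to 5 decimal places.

LSB = 7.89/2^13 = 0.963 mV.
Code 0x1A66 = 6758 decimal.
V_a = V_low + 6758·LSB = 6.50886 V; V_b = V_low + 6759·LSB = 6.50983 V.

[6.50886 V, 6.50983 V)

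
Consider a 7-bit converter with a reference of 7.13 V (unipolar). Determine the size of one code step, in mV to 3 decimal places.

Full-scale span = 7.13 V.
LSB = 7.13 / 2^7 = 7.13 / 128 = 0.0557031 V = 55.703 mV.

55.703 mV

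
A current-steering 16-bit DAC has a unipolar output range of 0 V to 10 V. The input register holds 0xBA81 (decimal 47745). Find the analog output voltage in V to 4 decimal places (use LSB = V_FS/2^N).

7.2853 V

LSB = 10 V / 2^16 = 152.59 µV.
Code 0xBA81 = 47745 decimal.
V_out = 0 + 47745 × 0.000152588 V = 7.28531 V.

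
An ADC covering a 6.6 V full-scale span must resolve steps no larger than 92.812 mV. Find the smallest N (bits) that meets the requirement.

Number of steps required ≥ 6.6 V / 92.812 mV = 71.11.
Need 2^N ≥ 71.11; 2^6 = 64, 2^7 = 128.
Minimum N = 7.

7 bits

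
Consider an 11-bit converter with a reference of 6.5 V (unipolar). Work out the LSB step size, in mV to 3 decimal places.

3.174 mV

Full-scale span = 6.5 V.
LSB = 6.5 / 2^11 = 6.5 / 2048 = 0.00317383 V = 3.174 mV.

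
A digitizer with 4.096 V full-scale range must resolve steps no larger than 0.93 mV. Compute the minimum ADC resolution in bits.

13 bits

Number of steps required ≥ 4.096 V / 0.93 mV = 4404.30.
Need 2^N ≥ 4404.30; 2^12 = 4096, 2^13 = 8192.
Minimum N = 13.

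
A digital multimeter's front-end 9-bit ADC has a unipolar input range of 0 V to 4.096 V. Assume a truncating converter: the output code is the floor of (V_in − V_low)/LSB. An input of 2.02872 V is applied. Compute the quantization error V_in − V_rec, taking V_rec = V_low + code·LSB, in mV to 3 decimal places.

LSB = 4.096/2^9 = 8.000 mV.
Scaled input = 253.5900 LSBs, so code = 253.
V_rec = 0 + 253·0.008 = 2.024 V.
V_in − V_rec = 0.00472 V = 4.720 mV.

4.720 mV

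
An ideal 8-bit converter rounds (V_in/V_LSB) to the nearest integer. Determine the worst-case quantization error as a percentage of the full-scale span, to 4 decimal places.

Rounding → worst-case error = ½ LSB = V_FS/2^9, so 100/512 = 0.195312 % of full scale.

0.1953 %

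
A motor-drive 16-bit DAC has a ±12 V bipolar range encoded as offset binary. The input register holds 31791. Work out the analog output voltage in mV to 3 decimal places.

LSB = 24 V / 2^16 = 366.21 µV.
V_out = (−12) + 31791 × 0.000366211 V = -0.357788 V.
= -357.788 mV.

-357.788 mV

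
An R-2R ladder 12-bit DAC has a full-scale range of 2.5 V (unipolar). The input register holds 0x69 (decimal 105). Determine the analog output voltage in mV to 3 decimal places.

64.087 mV

LSB = 2.5 V / 2^12 = 0.610 mV.
Code 0x69 = 105 decimal.
V_out = 0 + 105 × 0.000610352 V = 0.0640869 V.
= 64.087 mV.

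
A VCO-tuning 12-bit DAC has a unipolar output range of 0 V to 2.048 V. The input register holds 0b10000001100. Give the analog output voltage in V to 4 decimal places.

LSB = 2.048 V / 2^12 = 0.500 mV.
Code 0b10000001100 = 1036 decimal.
V_out = 0 + 1036 × 0.0005 V = 0.518 V.

0.5180 V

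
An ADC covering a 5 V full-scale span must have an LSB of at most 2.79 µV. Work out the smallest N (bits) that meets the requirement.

Number of steps required ≥ 5 V / 2.79 µV = 1792114.70.
Need 2^N ≥ 1792114.70; 2^20 = 1048576, 2^21 = 2097152.
Minimum N = 21.

21 bits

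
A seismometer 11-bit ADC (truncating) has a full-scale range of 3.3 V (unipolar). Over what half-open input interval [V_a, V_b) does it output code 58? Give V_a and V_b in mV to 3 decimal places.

LSB = 3.3/2^11 = 1.611 mV.
V_a = V_low + 58·LSB = 0.093457 V; V_b = V_low + 59·LSB = 0.0950684 V.

[93.457 mV, 95.068 mV)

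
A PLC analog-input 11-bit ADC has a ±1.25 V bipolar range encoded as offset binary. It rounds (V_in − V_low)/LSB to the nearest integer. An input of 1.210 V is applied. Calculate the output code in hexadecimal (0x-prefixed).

With 2048 levels over 2.5 V, one step is 1.221 mV.
Input sits at 2015.232 steps above V_low.
So the output code is 2015.
In hexadecimal (0x-prefixed): 0x7DF.

code 0x7DF (decimal 2015)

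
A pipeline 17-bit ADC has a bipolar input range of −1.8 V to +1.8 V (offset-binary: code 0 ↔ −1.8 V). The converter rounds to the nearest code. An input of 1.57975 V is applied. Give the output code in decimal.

code 123053

LSB = 3.6 V / 131072 = 27.47 µV.
(V_in − V_low)/LSB = (1.57975 − (−1.8)) / 2.74658e-05 = 123052.942.
Round → code 123053.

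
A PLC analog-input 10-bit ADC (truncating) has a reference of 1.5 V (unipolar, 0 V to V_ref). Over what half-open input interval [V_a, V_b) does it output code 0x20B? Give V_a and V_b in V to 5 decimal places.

[0.76611 V, 0.76758 V)

LSB = 1.5/2^10 = 1.465 mV.
Code 0x20B = 523 decimal.
V_a = V_low + 523·LSB = 0.766113 V; V_b = V_low + 524·LSB = 0.767578 V.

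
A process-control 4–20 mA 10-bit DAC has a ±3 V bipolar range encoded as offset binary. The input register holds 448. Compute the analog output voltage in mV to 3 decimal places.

LSB = 6 V / 2^10 = 5.859 mV.
V_out = (−3) + 448 × 0.00585938 V = -0.375 V.
= -375.000 mV.

-375.000 mV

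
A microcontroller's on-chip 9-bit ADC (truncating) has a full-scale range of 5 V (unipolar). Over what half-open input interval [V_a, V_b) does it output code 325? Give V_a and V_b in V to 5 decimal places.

LSB = 5/2^9 = 9.766 mV.
V_a = V_low + 325·LSB = 3.17383 V; V_b = V_low + 326·LSB = 3.18359 V.

[3.17383 V, 3.18359 V)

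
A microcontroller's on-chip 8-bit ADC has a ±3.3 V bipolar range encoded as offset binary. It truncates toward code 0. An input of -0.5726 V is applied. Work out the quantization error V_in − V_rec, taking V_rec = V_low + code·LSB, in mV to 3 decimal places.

LSB = 6.6/2^8 = 25.781 mV.
Scaled input = 105.7901 LSBs, so code = 105.
Code 105 maps back to (−3.3) + 105×0.0257812 V = -0.59296875 V.
V_in − V_rec = 0.0203688 V = 20.369 mV.

20.369 mV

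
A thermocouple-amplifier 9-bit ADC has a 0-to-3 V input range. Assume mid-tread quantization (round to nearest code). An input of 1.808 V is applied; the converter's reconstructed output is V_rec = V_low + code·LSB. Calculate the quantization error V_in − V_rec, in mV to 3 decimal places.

-2.547 mV

One LSB is 3 V / 512 = 5.859 mV.
(V_in − V_low)/LSB = (1.808 − 0)/0.00585938 = 308.5653 → code 309 (round).
V_rec = 0 + 309·0.00585938 = 1.8105469 V.
Error = 1.808 − 1.8105469 = -0.00254688 V = -2.547 mV.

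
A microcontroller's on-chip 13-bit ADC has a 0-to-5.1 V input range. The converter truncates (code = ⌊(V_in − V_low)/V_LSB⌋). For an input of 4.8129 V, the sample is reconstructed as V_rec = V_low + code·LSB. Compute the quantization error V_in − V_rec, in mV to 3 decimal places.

0.522 mV

Step size: 5.1 V ÷ 2^13 = 0.623 mV.
Scaled input = 7730.8386 LSBs, so code = 7730.
Code 7730 maps back to 0 + 7730×0.000622559 V = 4.8123779 V.
Error = 4.8129 − 4.8123779 = 0.00052207 V = 0.522 mV.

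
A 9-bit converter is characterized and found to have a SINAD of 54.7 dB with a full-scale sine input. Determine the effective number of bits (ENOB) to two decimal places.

8.79 bits

ENOB = (SINAD − 1.76) / 6.02 = (54.7 − 1.76)/6.02 = 8.794.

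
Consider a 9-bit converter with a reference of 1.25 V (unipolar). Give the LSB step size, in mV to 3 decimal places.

2.441 mV

Full-scale span = 1.25 V.
LSB = 1.25 / 2^9 = 1.25 / 512 = 0.00244141 V = 2.441 mV.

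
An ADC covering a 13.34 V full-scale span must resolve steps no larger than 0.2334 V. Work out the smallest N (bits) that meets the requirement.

6 bits

Number of steps required ≥ 13.34 V / 0.2334 V = 57.16.
Need 2^N ≥ 57.16; 2^5 = 32, 2^6 = 64.
Minimum N = 6.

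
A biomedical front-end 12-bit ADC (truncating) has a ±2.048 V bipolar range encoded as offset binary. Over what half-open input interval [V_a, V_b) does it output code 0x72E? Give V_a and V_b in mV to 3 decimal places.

[-210.000 mV, -209.000 mV)

LSB = 4.096/2^12 = 1.000 mV.
Code 0x72E = 1838 decimal.
V_a = V_low + 1838·LSB = -0.21 V; V_b = V_low + 1839·LSB = -0.209 V.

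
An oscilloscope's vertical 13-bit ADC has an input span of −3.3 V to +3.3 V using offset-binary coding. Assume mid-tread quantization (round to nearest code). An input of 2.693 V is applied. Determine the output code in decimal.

LSB = 6.6 V / 8192 = 0.806 mV.
(2.693 − (−3.3)) / 0.000805664 = 7438.584 LSBs.
Round → code 7439.

code 7439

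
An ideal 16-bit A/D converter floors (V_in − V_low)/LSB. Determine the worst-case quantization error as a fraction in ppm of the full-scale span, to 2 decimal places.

15.26 ppm

Truncating → worst-case error = 1 LSB = V_FS/2^16, so 1e+06/65536 = 15.2588 ppm of full scale.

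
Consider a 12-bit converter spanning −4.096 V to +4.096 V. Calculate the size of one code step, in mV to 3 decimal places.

2.000 mV

Full-scale span = 8.192 V.
LSB = 8.192 / 2^12 = 8.192 / 4096 = 0.002 V = 2.000 mV.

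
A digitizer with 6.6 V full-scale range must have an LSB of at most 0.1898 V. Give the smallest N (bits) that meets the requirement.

Number of steps required ≥ 6.6 V / 0.1898 V = 34.77.
Need 2^N ≥ 34.77; 2^5 = 32, 2^6 = 64.
Minimum N = 6.

6 bits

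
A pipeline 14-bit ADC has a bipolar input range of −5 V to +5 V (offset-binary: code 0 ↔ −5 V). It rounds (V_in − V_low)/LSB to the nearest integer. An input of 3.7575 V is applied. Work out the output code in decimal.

LSB = 10 V / 16384 = 0.610 mV.
(3.7575 − (−5)) / 0.000610352 = 14348.288 LSBs.
round(14348.288) = 14348.

code 14348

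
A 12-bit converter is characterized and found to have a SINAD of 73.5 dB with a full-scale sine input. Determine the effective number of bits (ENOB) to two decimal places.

ENOB = (SINAD − 1.76) / 6.02 = (73.5 − 1.76)/6.02 = 11.917.

11.92 bits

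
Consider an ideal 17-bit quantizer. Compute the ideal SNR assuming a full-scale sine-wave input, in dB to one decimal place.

104.1 dB

SNR ≈ 6.02·N + 1.76 dB = 6.02·17 + 1.76 = 104.10 dB.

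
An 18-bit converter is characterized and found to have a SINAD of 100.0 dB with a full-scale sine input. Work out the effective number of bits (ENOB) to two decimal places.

16.32 bits

ENOB = (SINAD − 1.76) / 6.02 = (100.0 − 1.76)/6.02 = 16.319.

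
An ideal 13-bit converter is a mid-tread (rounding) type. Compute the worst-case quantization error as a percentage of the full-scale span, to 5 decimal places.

Rounding → worst-case error = ½ LSB = V_FS/2^14, so 100/16384 = 0.00610352 % of full scale.

0.00610 %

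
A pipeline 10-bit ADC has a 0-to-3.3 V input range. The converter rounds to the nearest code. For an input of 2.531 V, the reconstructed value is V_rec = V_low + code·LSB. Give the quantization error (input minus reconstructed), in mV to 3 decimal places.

1.215 mV

One LSB is 3.3 V / 1024 = 3.223 mV.
(V_in − V_low)/LSB = (2.531 − 0)/0.00322266 = 785.3770 → code 785 (round).
V_rec = 0 + 785·0.00322266 = 2.5297852 V.
V_in − V_rec = 0.00121484 V = 1.215 mV.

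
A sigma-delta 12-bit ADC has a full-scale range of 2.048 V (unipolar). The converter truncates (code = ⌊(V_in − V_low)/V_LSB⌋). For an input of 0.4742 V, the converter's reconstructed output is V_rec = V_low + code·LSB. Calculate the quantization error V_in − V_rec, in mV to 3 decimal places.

Step size: 2.048 V ÷ 2^12 = 0.500 mV.
Scaled input = 948.4000 LSBs, so code = 948.
Code 948 maps back to 0 + 948×0.0005 V = 0.474 V.
Difference: 0.0002 V → 0.200 mV.

0.200 mV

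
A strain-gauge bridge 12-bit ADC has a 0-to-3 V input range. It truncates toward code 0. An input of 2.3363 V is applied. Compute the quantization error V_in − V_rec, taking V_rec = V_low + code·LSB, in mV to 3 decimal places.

LSB = 3/2^12 = 0.732 mV.
(2.3363 − 0)/0.000732422 = 3189.8283; ⌊·⌋ gives code 3189.
V_rec = 0 + 3189·0.000732422 = 2.3356934 V.
V_in − V_rec = 0.000606641 V = 0.607 mV.

0.607 mV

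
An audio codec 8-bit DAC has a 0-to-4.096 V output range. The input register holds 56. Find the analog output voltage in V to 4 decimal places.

0.8960 V

LSB = 4.096 V / 2^8 = 16.000 mV.
V_out = 0 + 56 × 0.016 V = 0.896 V.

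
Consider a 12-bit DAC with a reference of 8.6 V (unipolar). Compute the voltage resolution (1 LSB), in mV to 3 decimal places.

Full-scale span = 8.6 V.
LSB = 8.6 / 2^12 = 8.6 / 4096 = 0.00209961 V = 2.100 mV.

2.100 mV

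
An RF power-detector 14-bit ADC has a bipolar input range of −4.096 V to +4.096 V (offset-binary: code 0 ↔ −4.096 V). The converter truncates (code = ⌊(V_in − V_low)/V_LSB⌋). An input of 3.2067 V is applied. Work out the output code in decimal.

Full-scale span = 8.192 V; LSB = 8.192/2^14 = 0.500 mV.
(V_in − V_low)/LSB = (3.2067 − (−4.096)) / 0.0005 = 14605.400.
So the output code is 14605.

code 14605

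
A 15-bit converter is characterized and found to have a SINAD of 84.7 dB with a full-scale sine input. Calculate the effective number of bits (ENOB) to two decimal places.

13.78 bits

ENOB = (SINAD − 1.76) / 6.02 = (84.7 − 1.76)/6.02 = 13.777.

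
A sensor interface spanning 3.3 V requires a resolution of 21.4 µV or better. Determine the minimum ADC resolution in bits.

Number of steps required ≥ 3.3 V / 21.4 µV = 154205.61.
Need 2^N ≥ 154205.61; 2^17 = 131072, 2^18 = 262144.
Minimum N = 18.

18 bits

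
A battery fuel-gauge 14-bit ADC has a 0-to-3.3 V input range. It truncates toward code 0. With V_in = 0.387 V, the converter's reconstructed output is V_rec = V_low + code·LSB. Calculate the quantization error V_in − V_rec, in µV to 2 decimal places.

79.83 µV

One LSB is 3.3 V / 16384 = 201.42 µV.
Scaled input = 1921.3964 LSBs, so code = 1921.
Reconstructed: 0.38692017 V.
Error = 0.387 − 0.38692017 = 7.9834e-05 V = 79.83 µV.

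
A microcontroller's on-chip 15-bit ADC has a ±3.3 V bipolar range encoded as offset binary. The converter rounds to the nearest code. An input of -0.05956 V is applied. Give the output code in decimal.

Full-scale span = 6.6 V; LSB = 6.6/2^15 = 201.42 µV.
(-0.05956 − (−3.3)) / 0.000201416 = 16088.294 LSBs.
Round → code 16088.

code 16088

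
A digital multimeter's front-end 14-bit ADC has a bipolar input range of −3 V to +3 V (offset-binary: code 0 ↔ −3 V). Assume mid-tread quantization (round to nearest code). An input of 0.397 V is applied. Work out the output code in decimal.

With 16384 levels over 6 V, one step is 366.21 µV.
(0.397 − (−3)) / 0.000366211 = 9276.075 LSBs.
So the output code is 9276.

code 9276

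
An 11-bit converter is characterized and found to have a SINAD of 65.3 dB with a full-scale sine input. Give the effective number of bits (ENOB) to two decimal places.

10.55 bits

ENOB = (SINAD − 1.76) / 6.02 = (65.3 − 1.76)/6.02 = 10.555.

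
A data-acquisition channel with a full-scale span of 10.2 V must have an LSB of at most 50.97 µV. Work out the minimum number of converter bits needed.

Number of steps required ≥ 10.2 V / 50.97 µV = 200117.72.
Need 2^N ≥ 200117.72; 2^17 = 131072, 2^18 = 262144.
Minimum N = 18.

18 bits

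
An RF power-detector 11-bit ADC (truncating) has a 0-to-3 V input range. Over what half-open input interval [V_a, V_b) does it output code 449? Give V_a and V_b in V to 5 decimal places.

[0.65771 V, 0.65918 V)

LSB = 3/2^11 = 1.465 mV.
V_a = V_low + 449·LSB = 0.657715 V; V_b = V_low + 450·LSB = 0.65918 V.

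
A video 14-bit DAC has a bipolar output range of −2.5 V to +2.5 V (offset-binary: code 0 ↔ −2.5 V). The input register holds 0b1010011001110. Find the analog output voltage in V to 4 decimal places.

-0.8746 V

LSB = 5 V / 2^14 = 305.18 µV.
Code 0b1010011001110 = 5326 decimal.
V_out = (−2.5) + 5326 × 0.000305176 V = -0.874634 V.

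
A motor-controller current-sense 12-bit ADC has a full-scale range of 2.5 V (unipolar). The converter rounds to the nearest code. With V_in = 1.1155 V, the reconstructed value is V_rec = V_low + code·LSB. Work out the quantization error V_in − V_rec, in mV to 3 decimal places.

LSB = 2.5/2^12 = 0.610 mV.
Scaled input = 1827.6352 LSBs, so code = 1828.
Code 1828 maps back to 0 + 1828×0.000610352 V = 1.1157227 V.
Difference: -0.000222656 V → -0.223 mV.

-0.223 mV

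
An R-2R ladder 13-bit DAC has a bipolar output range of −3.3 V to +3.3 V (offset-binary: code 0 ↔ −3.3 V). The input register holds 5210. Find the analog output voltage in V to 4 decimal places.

LSB = 6.6 V / 2^13 = 0.806 mV.
V_out = (−3.3) + 5210 × 0.000805664 V = 0.89751 V.

0.8975 V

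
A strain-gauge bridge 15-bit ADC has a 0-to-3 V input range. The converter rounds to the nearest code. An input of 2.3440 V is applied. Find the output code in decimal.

Full-scale span = 3 V; LSB = 3/2^15 = 91.55 µV.
(V_in − V_low)/LSB = (2.3440 − 0) / 9.15527e-05 = 25602.731.
So the output code is 25603.

code 25603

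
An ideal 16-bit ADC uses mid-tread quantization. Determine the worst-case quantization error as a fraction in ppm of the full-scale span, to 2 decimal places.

7.63 ppm

Rounding → worst-case error = ½ LSB = V_FS/2^17, so 1e+06/131072 = 7.62939 ppm of full scale.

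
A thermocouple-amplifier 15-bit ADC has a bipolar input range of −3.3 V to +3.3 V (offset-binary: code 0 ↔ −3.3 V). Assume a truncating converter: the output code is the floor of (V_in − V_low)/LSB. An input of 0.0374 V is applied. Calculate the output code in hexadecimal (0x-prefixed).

Full-scale span = 6.6 V; LSB = 6.6/2^15 = 201.42 µV.
(0.0374 − (−3.3)) / 0.000201416 = 16569.685 LSBs.
Floor → code 16569.
In hexadecimal (0x-prefixed): 0x40B9.

code 0x40B9 (decimal 16569)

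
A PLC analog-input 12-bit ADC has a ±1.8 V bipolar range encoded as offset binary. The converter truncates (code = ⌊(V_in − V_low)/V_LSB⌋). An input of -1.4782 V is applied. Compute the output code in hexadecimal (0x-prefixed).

code 0x16E (decimal 366)

With 4096 levels over 3.6 V, one step is 0.879 mV.
(-1.4782 − (−1.8)) / 0.000878906 = 366.137 LSBs.
⌊·⌋(366.137) = 366.
In hexadecimal (0x-prefixed): 0x16E.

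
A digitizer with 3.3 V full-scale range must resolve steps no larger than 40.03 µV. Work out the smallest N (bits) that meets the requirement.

Number of steps required ≥ 3.3 V / 40.03 µV = 82438.17.
Need 2^N ≥ 82438.17; 2^16 = 65536, 2^17 = 131072.
Minimum N = 17.

17 bits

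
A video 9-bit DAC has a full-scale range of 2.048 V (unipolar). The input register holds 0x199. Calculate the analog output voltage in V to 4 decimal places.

LSB = 2.048 V / 2^9 = 4.000 mV.
Code 0x199 = 409 decimal.
V_out = 0 + 409 × 0.004 V = 1.636 V.

1.6360 V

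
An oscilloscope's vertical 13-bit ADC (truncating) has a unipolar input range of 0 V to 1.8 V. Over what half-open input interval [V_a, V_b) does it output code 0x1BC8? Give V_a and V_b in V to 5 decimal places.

LSB = 1.8/2^13 = 219.73 µV.
Code 0x1BC8 = 7112 decimal.
V_a = V_low + 7112·LSB = 1.5627 V; V_b = V_low + 7113·LSB = 1.56292 V.

[1.56270 V, 1.56292 V)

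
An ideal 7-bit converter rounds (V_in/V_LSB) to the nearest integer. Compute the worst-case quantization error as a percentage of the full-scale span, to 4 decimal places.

0.3906 %

Rounding → worst-case error = ½ LSB = V_FS/2^8, so 100/256 = 0.390625 % of full scale.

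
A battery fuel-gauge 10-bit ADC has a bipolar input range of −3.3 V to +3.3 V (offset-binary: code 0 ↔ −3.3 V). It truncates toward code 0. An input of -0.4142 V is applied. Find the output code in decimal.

Full-scale span = 6.6 V; LSB = 6.6/2^10 = 6.445 mV.
Input sits at 447.736 steps above V_low.
Floor → code 447.

code 447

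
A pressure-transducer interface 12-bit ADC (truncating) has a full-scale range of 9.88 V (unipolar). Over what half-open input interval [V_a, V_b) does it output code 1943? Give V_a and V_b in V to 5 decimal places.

[4.68673 V, 4.68914 V)

LSB = 9.88/2^12 = 2.412 mV.
V_a = V_low + 1943·LSB = 4.68673 V; V_b = V_low + 1944·LSB = 4.68914 V.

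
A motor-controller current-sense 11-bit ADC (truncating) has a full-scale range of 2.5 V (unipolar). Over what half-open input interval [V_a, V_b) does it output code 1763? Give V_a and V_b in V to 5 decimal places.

LSB = 2.5/2^11 = 1.221 mV.
V_a = V_low + 1763·LSB = 2.1521 V; V_b = V_low + 1764·LSB = 2.15332 V.

[2.15210 V, 2.15332 V)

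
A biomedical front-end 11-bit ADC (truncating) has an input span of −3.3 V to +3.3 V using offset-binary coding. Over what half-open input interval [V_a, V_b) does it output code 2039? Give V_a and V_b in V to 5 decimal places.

LSB = 6.6/2^11 = 3.223 mV.
V_a = V_low + 2039·LSB = 3.271 V; V_b = V_low + 2040·LSB = 3.27422 V.

[3.27100 V, 3.27422 V)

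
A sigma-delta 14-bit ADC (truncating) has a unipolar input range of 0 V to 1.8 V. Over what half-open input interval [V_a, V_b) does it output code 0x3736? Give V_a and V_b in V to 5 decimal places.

[1.55281 V, 1.55292 V)

LSB = 1.8/2^14 = 109.86 µV.
Code 0x3736 = 14134 decimal.
V_a = V_low + 14134·LSB = 1.55281 V; V_b = V_low + 14135·LSB = 1.55292 V.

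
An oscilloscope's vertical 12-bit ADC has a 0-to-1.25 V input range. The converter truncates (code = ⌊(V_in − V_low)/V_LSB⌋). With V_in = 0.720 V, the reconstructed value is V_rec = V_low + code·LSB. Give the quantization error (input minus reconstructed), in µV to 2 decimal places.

90.33 µV

LSB = 1.25/2^12 = 305.18 µV.
(0.720 − 0)/0.000305176 = 2359.2960; ⌊·⌋ gives code 2359.
V_rec = 0 + 2359·0.000305176 = 0.71990967 V.
Difference: 9.0332e-05 V → 90.33 µV.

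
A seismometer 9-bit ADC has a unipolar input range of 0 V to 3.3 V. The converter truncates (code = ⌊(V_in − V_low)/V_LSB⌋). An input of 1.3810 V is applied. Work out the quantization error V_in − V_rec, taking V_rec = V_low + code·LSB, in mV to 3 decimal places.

1.703 mV

Step size: 3.3 V ÷ 2^9 = 6.445 mV.
(1.3810 − 0)/0.00644531 = 214.2642; ⌊·⌋ gives code 214.
V_rec = 0 + 214·0.00644531 = 1.3792969 V.
V_in − V_rec = 0.00170312 V = 1.703 mV.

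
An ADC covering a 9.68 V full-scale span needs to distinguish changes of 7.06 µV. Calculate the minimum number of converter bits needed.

21 bits

Number of steps required ≥ 9.68 V / 7.06 µV = 1371104.82.
Need 2^N ≥ 1371104.82; 2^20 = 1048576, 2^21 = 2097152.
Minimum N = 21.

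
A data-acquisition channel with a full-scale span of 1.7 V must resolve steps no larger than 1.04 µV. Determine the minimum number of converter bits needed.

21 bits

Number of steps required ≥ 1.7 V / 1.04 µV = 1634615.38.
Need 2^N ≥ 1634615.38; 2^20 = 1048576, 2^21 = 2097152.
Minimum N = 21.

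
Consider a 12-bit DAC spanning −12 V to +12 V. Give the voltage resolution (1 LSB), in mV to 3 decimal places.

5.859 mV

Full-scale span = 24 V.
LSB = 24 / 2^12 = 24 / 4096 = 0.00585938 V = 5.859 mV.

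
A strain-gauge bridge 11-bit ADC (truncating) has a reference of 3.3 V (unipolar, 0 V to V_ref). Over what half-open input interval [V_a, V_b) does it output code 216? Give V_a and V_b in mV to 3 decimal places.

[348.047 mV, 349.658 mV)

LSB = 3.3/2^11 = 1.611 mV.
V_a = V_low + 216·LSB = 0.348047 V; V_b = V_low + 217·LSB = 0.349658 V.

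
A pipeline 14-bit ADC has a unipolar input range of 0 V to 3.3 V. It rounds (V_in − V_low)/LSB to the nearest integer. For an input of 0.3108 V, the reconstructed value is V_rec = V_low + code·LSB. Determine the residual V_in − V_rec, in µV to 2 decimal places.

15.09 µV

Step size: 3.3 V ÷ 2^14 = 201.42 µV.
(0.3108 − 0)/0.000201416 = 1543.0749; round gives code 1543.
Code 1543 maps back to 0 + 1543×0.000201416 V = 0.31078491 V.
Difference: 1.50879e-05 V → 15.09 µV.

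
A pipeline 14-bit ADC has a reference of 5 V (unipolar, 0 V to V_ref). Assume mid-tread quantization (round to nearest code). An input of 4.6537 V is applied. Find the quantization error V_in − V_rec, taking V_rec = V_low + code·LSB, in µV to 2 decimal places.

74.51 µV

One LSB is 5 V / 16384 = 305.18 µV.
(4.6537 − 0)/0.000305176 = 15249.2442; round gives code 15249.
Code 15249 maps back to 0 + 15249×0.000305176 V = 4.6536255 V.
Error = 4.6537 − 4.6536255 = 7.45117e-05 V = 74.51 µV.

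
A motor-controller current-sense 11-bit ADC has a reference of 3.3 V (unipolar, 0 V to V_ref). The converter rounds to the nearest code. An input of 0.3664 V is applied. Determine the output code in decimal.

code 227

LSB = 3.3 V / 2048 = 1.611 mV.
(V_in − V_low)/LSB = (0.3664 − 0) / 0.00161133 = 227.390.
round(227.390) = 227.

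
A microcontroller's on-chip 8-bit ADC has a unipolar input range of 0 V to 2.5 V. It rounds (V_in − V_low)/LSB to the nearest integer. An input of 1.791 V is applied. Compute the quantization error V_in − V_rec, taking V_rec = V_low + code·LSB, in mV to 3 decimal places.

LSB = 2.5/2^8 = 9.766 mV.
(V_in − V_low)/LSB = (1.791 − 0)/0.00976562 = 183.3984 → code 183 (round).
Code 183 maps back to 0 + 183×0.00976562 V = 1.7871094 V.
Difference: 0.00389062 V → 3.891 mV.

3.891 mV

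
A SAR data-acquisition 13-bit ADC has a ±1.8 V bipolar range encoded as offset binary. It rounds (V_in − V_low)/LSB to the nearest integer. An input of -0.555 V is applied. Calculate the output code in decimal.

code 2833

With 8192 levels over 3.6 V, one step is 439.45 µV.
(-0.555 − (−1.8)) / 0.000439453 = 2833.067 LSBs.
round(2833.067) = 2833.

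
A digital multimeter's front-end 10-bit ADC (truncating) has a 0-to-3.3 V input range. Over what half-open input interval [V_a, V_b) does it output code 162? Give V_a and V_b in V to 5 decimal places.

[0.52207 V, 0.52529 V)

LSB = 3.3/2^10 = 3.223 mV.
V_a = V_low + 162·LSB = 0.52207 V; V_b = V_low + 163·LSB = 0.525293 V.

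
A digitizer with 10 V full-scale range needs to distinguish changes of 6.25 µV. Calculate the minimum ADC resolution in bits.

21 bits

Number of steps required ≥ 10 V / 6.25 µV = 1600000.00.
Need 2^N ≥ 1600000.00; 2^20 = 1048576, 2^21 = 2097152.
Minimum N = 21.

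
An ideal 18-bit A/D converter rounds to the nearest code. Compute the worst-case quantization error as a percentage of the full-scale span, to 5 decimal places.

Rounding → worst-case error = ½ LSB = V_FS/2^19, so 100/524288 = 0.000190735 % of full scale.

0.00019 %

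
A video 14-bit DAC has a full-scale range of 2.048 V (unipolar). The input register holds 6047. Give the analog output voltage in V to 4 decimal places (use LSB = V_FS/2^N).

LSB = 2.048 V / 2^14 = 125.00 µV.
V_out = 0 + 6047 × 0.000125 V = 0.755875 V.

0.7559 V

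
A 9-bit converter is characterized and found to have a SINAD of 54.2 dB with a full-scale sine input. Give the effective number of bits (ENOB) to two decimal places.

8.71 bits

ENOB = (SINAD − 1.76) / 6.02 = (54.2 − 1.76)/6.02 = 8.711.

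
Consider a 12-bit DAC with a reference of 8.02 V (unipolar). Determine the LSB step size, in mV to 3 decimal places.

Full-scale span = 8.02 V.
LSB = 8.02 / 2^12 = 8.02 / 4096 = 0.00195801 V = 1.958 mV.

1.958 mV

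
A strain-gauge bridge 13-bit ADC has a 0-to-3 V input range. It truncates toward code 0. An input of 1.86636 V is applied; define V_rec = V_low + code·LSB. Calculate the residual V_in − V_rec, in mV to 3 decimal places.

0.149 mV

Step size: 3 V ÷ 2^13 = 366.21 µV.
(1.86636 − 0)/0.000366211 = 5096.4070; ⌊·⌋ gives code 5096.
Reconstructed: 1.8662109 V.
V_in − V_rec = 0.000149062 V = 0.149 mV.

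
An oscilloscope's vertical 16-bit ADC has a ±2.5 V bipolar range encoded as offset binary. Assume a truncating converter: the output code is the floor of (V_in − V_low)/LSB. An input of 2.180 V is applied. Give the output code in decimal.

code 61341

Full-scale span = 5 V; LSB = 5/2^16 = 76.29 µV.
(V_in − V_low)/LSB = (2.180 − (−2.5)) / 7.62939e-05 = 61341.696.
Floor → code 61341.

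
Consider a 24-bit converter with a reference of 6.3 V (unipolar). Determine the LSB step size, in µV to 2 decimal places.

0.38 µV

Full-scale span = 6.3 V.
LSB = 6.3 / 2^24 = 6.3 / 16777216 = 3.75509e-07 V = 0.38 µV.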